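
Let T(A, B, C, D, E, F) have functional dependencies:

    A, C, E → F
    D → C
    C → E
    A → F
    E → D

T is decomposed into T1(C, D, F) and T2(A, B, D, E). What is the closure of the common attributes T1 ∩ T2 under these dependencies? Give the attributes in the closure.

C, D, E

T1 ∩ T2 = {D}.
D → C applies, adding C
C → E applies, adding E
Closure: {C, D, E}.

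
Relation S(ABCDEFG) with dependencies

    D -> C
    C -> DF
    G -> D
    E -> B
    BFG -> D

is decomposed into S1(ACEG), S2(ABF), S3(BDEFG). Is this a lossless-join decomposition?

Chase test. Columns are ABCDEFG; row i has aⱼ where attribute j ∈ Si, else bᵢⱼ.
Initial tableau (one row per fragment):
  row 1: a1 b12 a3 b14 a5 b16 a7
  row 2: a1 a2 b23 b24 b25 a6 b27
  row 3: b31 a2 b33 a4 a5 a6 a7
Rows 1 and 3 agree on G; apply G→D and equate their D entries.
Rows 1 and 3 agree on E; apply E→B and equate their B entries.
Rows 1 and 3 agree on D; apply D→C and equate their C entries.
Rows 1 and 3 agree on C; apply C→DF and equate their DF entries.
Row 1 is now all distinguished symbols — the join is lossless.

Yes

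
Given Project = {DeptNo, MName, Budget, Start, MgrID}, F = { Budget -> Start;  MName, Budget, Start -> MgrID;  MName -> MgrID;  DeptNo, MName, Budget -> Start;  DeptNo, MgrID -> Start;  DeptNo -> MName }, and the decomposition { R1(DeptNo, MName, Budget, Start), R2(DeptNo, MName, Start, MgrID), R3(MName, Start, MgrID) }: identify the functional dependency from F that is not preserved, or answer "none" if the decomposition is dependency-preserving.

Budget → Start lies within R1.
MName, Budget, Start → MgrID: restricted closure across fragments reaches MgrID.
MName → MgrID lies within R2.
DeptNo, MName, Budget → Start lies within R1.
DeptNo, MgrID → Start lies within R2.
DeptNo → MName lies within R1.
Every dependency is enforceable on the fragments, so the decomposition is dependency-preserving.

none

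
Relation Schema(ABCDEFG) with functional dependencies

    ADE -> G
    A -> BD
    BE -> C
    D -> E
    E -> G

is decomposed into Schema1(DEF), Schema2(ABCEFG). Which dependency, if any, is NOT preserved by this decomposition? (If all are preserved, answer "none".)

A -> BD

Check A → BD: no single fragment contains all of {ABD}, and the restricted closure of {A} across the fragments never reaches {BD}.
ADE → G is preserved.
BE → C is preserved.
D → E is preserved.
E → G is preserved.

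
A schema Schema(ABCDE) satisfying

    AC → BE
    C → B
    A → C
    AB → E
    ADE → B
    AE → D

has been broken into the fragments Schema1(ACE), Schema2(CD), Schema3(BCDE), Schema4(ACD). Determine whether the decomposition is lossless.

Yes

Chase test. Columns are ABCDE; row i has aⱼ where attribute j ∈ Schemai, else bᵢⱼ.
Initial tableau (one row per fragment):
  row 1: a1 b12 a3 b14 a5
  row 2: b21 b22 a3 a4 b25
  row 3: b31 a2 a3 a4 a5
  row 4: a1 b42 a3 a4 b45
Rows 1 and 4 agree on AC; apply AC→BE and equate their BE entries.
Rows 1 and 2 agree on C; apply C→B and equate their B entries.
Rows 1 and 3 agree on C; apply C→B and equate their B entries.
Rows 1 and 4 agree on AE; apply AE→D and equate their D entries.
Row 1 is now all distinguished symbols — the join is lossless.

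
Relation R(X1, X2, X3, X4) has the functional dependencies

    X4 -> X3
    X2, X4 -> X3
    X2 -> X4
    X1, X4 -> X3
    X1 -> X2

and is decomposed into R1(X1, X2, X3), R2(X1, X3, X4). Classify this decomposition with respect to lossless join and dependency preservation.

lossless but not dependency-preserving

Lossless test: (X1, X3)⁺ = {X1, X2, X3, X4}, which contains all of one fragment — lossless.
Dependency preservation: the restricted closure of {X2} across the fragments never reaches {X4}, so X2 → X4 cannot be enforced without a join — not preserved.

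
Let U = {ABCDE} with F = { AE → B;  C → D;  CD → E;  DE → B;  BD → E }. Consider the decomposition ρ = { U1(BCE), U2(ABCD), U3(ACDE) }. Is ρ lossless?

Yes

Chase test. Columns are ABCDE; row i has aⱼ where attribute j ∈ Ui, else bᵢⱼ.
Initial tableau (one row per fragment):
  row 1: b11 a2 a3 b14 a5
  row 2: a1 a2 a3 a4 b25
  row 3: a1 b32 a3 a4 a5
Rows 1 and 2 agree on C; apply C→D and equate their D entries.
Rows 1 and 2 agree on CD; apply CD→E and equate their E entries.
Rows 1 and 3 agree on DE; apply DE→B and equate their B entries.
Row 2 is now all distinguished symbols — the join is lossless.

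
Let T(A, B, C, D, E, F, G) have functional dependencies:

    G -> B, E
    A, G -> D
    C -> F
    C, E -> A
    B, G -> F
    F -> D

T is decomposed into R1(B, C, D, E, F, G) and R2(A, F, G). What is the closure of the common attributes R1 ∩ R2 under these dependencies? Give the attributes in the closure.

B, D, E, F, G

R1 ∩ R2 = {F, G}.
G → B, E applies, adding B, E
F → D applies, adding D
Closure: {B, D, E, F, G}.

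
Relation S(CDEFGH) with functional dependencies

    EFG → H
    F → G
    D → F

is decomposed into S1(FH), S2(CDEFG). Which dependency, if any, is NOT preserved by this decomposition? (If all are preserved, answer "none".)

EFG → H

Check EFG → H: no single fragment contains all of {EFGH}, and the restricted closure of {EFG} across the fragments never reaches {H}.
F → G is preserved.
D → F is preserved.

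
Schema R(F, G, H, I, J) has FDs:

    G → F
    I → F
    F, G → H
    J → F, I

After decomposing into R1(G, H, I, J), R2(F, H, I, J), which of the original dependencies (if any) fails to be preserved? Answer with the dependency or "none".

Check G → F: no single fragment contains all of {F, G}, and the restricted closure of {G} across the fragments never reaches {F}.
I → F is preserved.
F, G → H is preserved.
J → F, I is preserved.

G → F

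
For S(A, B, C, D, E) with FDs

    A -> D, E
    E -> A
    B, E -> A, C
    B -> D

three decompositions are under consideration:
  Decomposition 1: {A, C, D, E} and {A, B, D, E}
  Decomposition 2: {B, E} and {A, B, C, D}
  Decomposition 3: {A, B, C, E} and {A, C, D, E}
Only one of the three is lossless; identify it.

Decomposition 1: common = {A, D, E}, closure = {A, D, E} → lossy.
Decomposition 2: common = {B}, closure = {B, D} → lossy.
Decomposition 3: common = {A, C, E}, closure = {A, C, D, E} → lossless.

Decomposition 3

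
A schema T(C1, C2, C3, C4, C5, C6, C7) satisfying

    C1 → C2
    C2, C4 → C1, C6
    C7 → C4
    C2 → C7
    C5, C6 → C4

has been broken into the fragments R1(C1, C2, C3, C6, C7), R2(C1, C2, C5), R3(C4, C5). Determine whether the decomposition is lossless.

Chase test. Columns are C1, C2, C3, C4, C5, C6, C7; row i has aⱼ where attribute j ∈ Ri, else bᵢⱼ.
Initial tableau (one row per fragment):
  row 1: a1 a2 a3 b14 b15 a6 a7
  row 2: a1 a2 b23 b24 a5 b26 b27
  row 3: b31 b32 b33 a4 a5 b36 b37
Rows 1 and 2 agree on C2; apply C2→C7 and equate their C7 entries.
Rows 1 and 2 agree on C7; apply C7→C4 and equate their C4 entries.
Rows 1 and 2 agree on C2, C4; apply C2, C4→C1, C6 and equate their C1, C6 entries.
No row becomes fully distinguished — the join is lossy.

No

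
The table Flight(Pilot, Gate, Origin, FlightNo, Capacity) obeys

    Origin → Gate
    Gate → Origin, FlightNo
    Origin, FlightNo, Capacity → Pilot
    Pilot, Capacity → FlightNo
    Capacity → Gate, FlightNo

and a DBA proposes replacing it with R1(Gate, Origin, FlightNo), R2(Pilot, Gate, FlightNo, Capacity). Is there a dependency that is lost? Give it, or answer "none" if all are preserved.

none

Origin → Gate lies within R1.
Gate → Origin, FlightNo lies within R1.
Origin, FlightNo, Capacity → Pilot: restricted closure across fragments reaches Pilot.
Pilot, Capacity → FlightNo lies within R2.
Capacity → Gate, FlightNo lies within R2.
Every dependency is enforceable on the fragments, so the decomposition is dependency-preserving.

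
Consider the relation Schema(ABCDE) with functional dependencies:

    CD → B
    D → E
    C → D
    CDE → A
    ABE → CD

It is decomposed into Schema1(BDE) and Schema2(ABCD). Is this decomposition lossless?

Common attributes: Schema1 ∩ Schema2 = {BD}.
Closure of {BD}: D → E applies, adding E. So (BD)⁺ = {BDE}.
This closure contains every attribute of Schema1, so Schema1 ∩ Schema2 → Schema1. The join is lossless.

Yes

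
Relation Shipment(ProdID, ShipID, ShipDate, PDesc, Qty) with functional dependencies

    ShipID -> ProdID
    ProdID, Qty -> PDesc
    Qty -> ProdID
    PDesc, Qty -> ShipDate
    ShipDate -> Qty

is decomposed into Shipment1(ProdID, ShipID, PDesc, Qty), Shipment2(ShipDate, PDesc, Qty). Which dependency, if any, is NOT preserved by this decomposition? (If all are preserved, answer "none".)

ShipID → ProdID lies within Shipment1.
ProdID, Qty → PDesc lies within Shipment1.
Qty → ProdID lies within Shipment1.
PDesc, Qty → ShipDate lies within Shipment2.
ShipDate → Qty lies within Shipment2.
Every dependency is enforceable on the fragments, so the decomposition is dependency-preserving.

none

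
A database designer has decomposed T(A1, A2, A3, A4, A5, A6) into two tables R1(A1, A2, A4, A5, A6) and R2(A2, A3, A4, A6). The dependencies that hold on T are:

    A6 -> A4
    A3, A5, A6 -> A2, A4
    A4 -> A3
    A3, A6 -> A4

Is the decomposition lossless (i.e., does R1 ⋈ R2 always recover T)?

Common attributes: R1 ∩ R2 = {A2, A4, A6}.
Closure of {A2, A4, A6}: A4 → A3 applies, adding A3. So (A2, A4, A6)⁺ = {A2, A3, A4, A6}.
This closure contains every attribute of R2, so R1 ∩ R2 → R2. The join is lossless.

Yes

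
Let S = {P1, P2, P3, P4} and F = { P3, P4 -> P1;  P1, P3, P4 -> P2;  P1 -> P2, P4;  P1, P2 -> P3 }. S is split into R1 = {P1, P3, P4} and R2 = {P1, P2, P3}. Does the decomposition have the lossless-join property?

Yes

Common attributes: R1 ∩ R2 = {P1, P3}.
Closure of {P1, P3}: P1 → P2, P4 applies, adding P2, P4. So (P1, P3)⁺ = {P1, P2, P3, P4}.
This closure contains every attribute of R1, so R1 ∩ R2 → R1. The join is lossless.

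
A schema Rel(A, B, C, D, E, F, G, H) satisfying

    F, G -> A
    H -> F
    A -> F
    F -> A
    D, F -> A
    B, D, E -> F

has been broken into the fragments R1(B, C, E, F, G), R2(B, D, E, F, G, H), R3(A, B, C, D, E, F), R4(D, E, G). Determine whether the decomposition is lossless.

Chase test. Columns are A, B, C, D, E, F, G, H; row i has aⱼ where attribute j ∈ Ri, else bᵢⱼ.
Initial tableau (one row per fragment):
  row 1: b11 a2 a3 b14 a5 a6 a7 b18
  row 2: b21 a2 b23 a4 a5 a6 a7 a8
  row 3: a1 a2 a3 a4 a5 a6 b37 b38
  row 4: b41 b42 b43 a4 a5 b46 a7 b48
Rows 1 and 2 agree on F, G; apply F, G→A and equate their A entries.
Rows 1 and 3 agree on F; apply F→A and equate their A entries.
No row becomes fully distinguished — the join is lossy.

No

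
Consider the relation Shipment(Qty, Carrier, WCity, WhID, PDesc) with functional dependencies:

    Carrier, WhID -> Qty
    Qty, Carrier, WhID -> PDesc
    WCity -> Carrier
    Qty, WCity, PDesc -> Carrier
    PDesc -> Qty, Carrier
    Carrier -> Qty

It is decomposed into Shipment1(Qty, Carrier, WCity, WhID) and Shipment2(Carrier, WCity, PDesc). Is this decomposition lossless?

Common attributes: Shipment1 ∩ Shipment2 = {Carrier, WCity}.
Closure of {Carrier, WCity}: Carrier → Qty applies, adding Qty. So (Carrier, WCity)⁺ = {Qty, Carrier, WCity}.
The closure contains neither all of Shipment1 = {Qty, Carrier, WCity, WhID} nor all of Shipment2 = {Carrier, WCity, PDesc}, so the common attributes are not a superkey of either fragment. The join is lossy.

No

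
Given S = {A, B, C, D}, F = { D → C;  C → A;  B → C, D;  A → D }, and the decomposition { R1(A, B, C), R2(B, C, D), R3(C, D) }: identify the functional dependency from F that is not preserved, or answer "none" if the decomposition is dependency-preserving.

none

D → C lies within R2.
C → A lies within R1.
B → C, D lies within R2.
A → D: restricted closure across fragments reaches D.
Every dependency is enforceable on the fragments, so the decomposition is dependency-preserving.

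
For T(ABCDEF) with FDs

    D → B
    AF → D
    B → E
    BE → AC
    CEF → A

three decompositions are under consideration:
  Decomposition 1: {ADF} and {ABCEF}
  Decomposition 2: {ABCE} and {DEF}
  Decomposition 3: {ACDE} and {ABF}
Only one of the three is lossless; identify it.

Decomposition 1: common = {AF}, closure = {ABCDEF} → lossless.
Decomposition 2: common = {E}, closure = {E} → lossy.
Decomposition 3: common = {A}, closure = {A} → lossy.

Decomposition 1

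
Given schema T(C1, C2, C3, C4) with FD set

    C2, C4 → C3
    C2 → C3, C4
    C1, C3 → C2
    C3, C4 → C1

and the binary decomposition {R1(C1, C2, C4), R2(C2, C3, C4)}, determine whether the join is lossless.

Common attributes: R1 ∩ R2 = {C2, C4}.
Closure of {C2, C4}: C2, C4 → C3 applies, adding C3; C3, C4 → C1 applies, adding C1. So (C2, C4)⁺ = {C1, C2, C3, C4}.
This closure contains every attribute of R1, so R1 ∩ R2 → R1. The join is lossless.

Yes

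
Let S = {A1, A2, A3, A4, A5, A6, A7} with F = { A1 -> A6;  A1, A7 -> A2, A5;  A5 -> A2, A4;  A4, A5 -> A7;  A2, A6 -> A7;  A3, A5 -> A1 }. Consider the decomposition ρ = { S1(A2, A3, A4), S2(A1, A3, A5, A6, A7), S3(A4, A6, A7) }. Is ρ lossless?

Chase test. Columns are A1, A2, A3, A4, A5, A6, A7; row i has aⱼ where attribute j ∈ Si, else bᵢⱼ.
Initial tableau (one row per fragment):
  row 1: b11 a2 a3 a4 b15 b16 b17
  row 2: a1 b22 a3 b24 a5 a6 a7
  row 3: b31 b32 b33 a4 b35 a6 a7
No row becomes fully distinguished — the join is lossy.

No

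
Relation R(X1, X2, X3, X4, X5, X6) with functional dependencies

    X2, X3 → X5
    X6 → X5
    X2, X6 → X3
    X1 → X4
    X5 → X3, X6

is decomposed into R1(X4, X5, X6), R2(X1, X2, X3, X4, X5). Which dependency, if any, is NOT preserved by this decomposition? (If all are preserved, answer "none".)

X2, X3 → X5 lies within R2.
X6 → X5 lies within R1.
X2, X6 → X3: restricted closure across fragments reaches X3.
X1 → X4 lies within R2.
X5 → X3, X6: restricted closure across fragments reaches X3, X6.
Every dependency is enforceable on the fragments, so the decomposition is dependency-preserving.

none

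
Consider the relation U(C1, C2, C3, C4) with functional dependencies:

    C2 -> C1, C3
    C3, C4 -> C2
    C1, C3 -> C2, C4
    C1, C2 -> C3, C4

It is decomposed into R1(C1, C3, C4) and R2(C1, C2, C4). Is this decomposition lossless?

Common attributes: R1 ∩ R2 = {C1, C4}.
No dependency enlarges {C1, C4}, so (C1, C4)⁺ = {C1, C4}.
The closure contains neither all of R1 = {C1, C3, C4} nor all of R2 = {C1, C2, C4}, so the common attributes are not a superkey of either fragment. The join is lossy.

No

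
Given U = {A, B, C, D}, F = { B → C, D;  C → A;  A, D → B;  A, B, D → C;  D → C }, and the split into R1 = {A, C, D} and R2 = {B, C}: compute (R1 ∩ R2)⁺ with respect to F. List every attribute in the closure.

R1 ∩ R2 = {C}.
C → A applies, adding A
Closure: {A, C}.

A, C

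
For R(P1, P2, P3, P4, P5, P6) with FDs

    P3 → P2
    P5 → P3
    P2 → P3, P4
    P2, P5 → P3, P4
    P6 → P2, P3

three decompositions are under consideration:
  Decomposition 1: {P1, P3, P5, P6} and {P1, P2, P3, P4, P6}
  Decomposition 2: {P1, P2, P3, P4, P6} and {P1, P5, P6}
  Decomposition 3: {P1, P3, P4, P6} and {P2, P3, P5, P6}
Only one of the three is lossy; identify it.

Decomposition 1: common = {P1, P3, P6}, closure = {P1, P2, P3, P4, P6} → lossless.
Decomposition 2: common = {P1, P6}, closure = {P1, P2, P3, P4, P6} → lossless.
Decomposition 3: common = {P3, P6}, closure = {P2, P3, P4, P6} → lossy.

Decomposition 3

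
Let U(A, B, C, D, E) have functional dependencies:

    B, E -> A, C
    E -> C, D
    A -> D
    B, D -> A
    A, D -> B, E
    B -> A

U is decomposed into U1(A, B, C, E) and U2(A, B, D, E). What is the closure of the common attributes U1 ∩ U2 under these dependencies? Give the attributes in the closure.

A, B, C, D, E

U1 ∩ U2 = {A, B, E}.
B, E → A, C applies, adding C
E → C, D applies, adding D
Closure: {A, B, C, D, E}.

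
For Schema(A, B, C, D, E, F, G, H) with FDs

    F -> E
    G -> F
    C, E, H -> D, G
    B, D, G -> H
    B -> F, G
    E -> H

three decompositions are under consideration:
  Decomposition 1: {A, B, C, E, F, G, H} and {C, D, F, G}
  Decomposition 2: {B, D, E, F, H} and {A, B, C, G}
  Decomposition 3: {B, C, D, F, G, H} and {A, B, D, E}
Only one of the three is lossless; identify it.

Decomposition 1: common = {C, F, G}, closure = {C, D, E, F, G, H} → lossless.
Decomposition 2: common = {B}, closure = {B, E, F, G, H} → lossy.
Decomposition 3: common = {B, D}, closure = {B, D, E, F, G, H} → lossy.

Decomposition 1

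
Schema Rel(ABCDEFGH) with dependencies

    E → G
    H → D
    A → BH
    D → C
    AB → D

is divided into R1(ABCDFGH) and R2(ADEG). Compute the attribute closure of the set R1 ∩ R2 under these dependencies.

R1 ∩ R2 = {ADG}.
A → BH applies, adding BH
D → C applies, adding C
Closure: {ABCDGH}.

ABCDGH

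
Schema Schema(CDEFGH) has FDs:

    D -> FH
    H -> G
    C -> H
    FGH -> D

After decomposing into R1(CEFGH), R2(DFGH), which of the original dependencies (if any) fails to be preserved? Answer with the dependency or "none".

none

D → FH lies within R2.
H → G lies within R1.
C → H lies within R1.
FGH → D lies within R2.
Every dependency is enforceable on the fragments, so the decomposition is dependency-preserving.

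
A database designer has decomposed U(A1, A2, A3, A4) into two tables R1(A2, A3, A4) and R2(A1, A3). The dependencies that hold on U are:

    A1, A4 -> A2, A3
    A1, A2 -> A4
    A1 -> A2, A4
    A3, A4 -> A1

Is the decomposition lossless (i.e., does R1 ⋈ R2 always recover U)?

No

Common attributes: R1 ∩ R2 = {A3}.
No dependency enlarges {A3}, so (A3)⁺ = {A3}.
The closure contains neither all of R1 = {A2, A3, A4} nor all of R2 = {A1, A3}, so the common attributes are not a superkey of either fragment. The join is lossy.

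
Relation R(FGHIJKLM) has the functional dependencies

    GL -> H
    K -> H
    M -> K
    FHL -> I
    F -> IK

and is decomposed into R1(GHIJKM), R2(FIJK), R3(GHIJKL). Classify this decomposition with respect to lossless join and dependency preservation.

Lossless test (chase): Rows 1 and 2 agree on K; apply K→H and equate their H entries. No row becomes fully distinguished — the join is lossy.
Dependency preservation: FHL → I is not contained in any single fragment, but the restricted closure of its left-hand side across the fragments still reaches the right-hand side; the remaining FDs each lie inside some fragment. All dependencies are preserved.

lossy but dependency-preserving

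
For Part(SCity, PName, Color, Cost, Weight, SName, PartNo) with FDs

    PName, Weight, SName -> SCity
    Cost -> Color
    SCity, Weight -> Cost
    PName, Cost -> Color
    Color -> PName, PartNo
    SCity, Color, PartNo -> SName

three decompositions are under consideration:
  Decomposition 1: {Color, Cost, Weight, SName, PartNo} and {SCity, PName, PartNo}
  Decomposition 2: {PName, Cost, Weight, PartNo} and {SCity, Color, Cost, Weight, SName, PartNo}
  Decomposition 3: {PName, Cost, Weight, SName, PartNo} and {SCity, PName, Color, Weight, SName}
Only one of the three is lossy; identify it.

Decomposition 1

Decomposition 1: common = {PartNo}, closure = {PartNo} → lossy.
Decomposition 2: common = {Cost, Weight, PartNo}, closure = {PName, Color, Cost, Weight, PartNo} → lossless.
Decomposition 3: common = {PName, Weight, SName}, closure = {SCity, PName, Color, Cost, Weight, SName, PartNo} → lossless.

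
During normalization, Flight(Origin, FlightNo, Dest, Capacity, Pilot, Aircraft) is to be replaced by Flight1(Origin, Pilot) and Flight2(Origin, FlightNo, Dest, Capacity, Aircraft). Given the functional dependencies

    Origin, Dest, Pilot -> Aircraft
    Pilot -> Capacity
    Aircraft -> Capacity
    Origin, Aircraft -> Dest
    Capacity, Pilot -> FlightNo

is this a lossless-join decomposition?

Common attributes: Flight1 ∩ Flight2 = {Origin}.
No dependency enlarges {Origin}, so (Origin)⁺ = {Origin}.
The closure contains neither all of Flight1 = {Origin, Pilot} nor all of Flight2 = {Origin, FlightNo, Dest, Capacity, Aircraft}, so the common attributes are not a superkey of either fragment. The join is lossy.

No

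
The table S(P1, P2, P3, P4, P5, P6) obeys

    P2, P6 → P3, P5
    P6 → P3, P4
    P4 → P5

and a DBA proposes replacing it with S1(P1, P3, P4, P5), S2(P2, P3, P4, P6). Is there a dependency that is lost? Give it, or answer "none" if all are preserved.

none

P2, P6 → P3, P5: restricted closure across fragments reaches P3, P5.
P6 → P3, P4 lies within S2.
P4 → P5 lies within S1.
Every dependency is enforceable on the fragments, so the decomposition is dependency-preserving.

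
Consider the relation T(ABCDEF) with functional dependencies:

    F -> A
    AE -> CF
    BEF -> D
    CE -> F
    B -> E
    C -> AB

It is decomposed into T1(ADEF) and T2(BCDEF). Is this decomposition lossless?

Yes

Common attributes: T1 ∩ T2 = {DEF}.
Closure of {DEF}: F → A applies, adding A; AE → CF applies, adding C; C → AB applies, adding B. So (DEF)⁺ = {ABCDEF}.
This closure contains every attribute of T1, so T1 ∩ T2 → T1. The join is lossless.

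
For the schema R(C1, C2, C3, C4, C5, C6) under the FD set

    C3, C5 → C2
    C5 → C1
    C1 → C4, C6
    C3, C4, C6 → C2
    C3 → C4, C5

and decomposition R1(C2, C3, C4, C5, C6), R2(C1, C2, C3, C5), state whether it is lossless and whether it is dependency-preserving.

lossless but not dependency-preserving

Lossless test: (C2, C3, C5)⁺ = {C1, C2, C3, C4, C5, C6}, which contains all of one fragment — lossless.
Dependency preservation: the restricted closure of {C1} across the fragments never reaches {C4, C6}, so C1 → C4, C6 cannot be enforced without a join — not preserved.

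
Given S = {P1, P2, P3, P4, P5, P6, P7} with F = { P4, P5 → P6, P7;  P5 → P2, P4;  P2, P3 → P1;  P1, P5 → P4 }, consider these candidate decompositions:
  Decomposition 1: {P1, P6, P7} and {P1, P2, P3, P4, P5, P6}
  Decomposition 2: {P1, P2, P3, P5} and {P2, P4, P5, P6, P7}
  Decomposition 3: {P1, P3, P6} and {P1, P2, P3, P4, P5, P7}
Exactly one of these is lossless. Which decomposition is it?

Decomposition 2

Decomposition 1: common = {P1, P6}, closure = {P1, P6} → lossy.
Decomposition 2: common = {P2, P5}, closure = {P2, P4, P5, P6, P7} → lossless.
Decomposition 3: common = {P1, P3}, closure = {P1, P3} → lossy.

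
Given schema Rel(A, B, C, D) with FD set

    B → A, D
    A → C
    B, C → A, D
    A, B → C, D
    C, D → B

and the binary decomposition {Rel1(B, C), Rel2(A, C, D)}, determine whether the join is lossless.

Common attributes: Rel1 ∩ Rel2 = {C}.
No dependency enlarges {C}, so (C)⁺ = {C}.
The closure contains neither all of Rel1 = {B, C} nor all of Rel2 = {A, C, D}, so the common attributes are not a superkey of either fragment. The join is lossy.

No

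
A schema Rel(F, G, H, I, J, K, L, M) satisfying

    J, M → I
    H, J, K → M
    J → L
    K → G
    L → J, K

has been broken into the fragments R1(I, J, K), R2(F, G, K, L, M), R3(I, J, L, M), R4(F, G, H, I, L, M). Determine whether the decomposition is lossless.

Chase test. Columns are F, G, H, I, J, K, L, M; row i has aⱼ where attribute j ∈ Ri, else bᵢⱼ.
Initial tableau (one row per fragment):
  row 1: b11 b12 b13 a4 a5 a6 b17 b18
  row 2: a1 a2 b23 b24 b25 a6 a7 a8
  row 3: b31 b32 b33 a4 a5 b36 a7 a8
  row 4: a1 a2 a3 a4 b45 b46 a7 a8
Rows 1 and 3 agree on J; apply J→L and equate their L entries.
Rows 1 and 2 agree on K; apply K→G and equate their G entries.
Rows 1 and 2 agree on L; apply L→J, K and equate their J, K entries.
Rows 1 and 3 agree on L; apply L→J, K and equate their J, K entries.
Rows 1 and 4 agree on L; apply L→J, K and equate their J, K entries.
Rows 2 and 3 agree on J, M; apply J, M→I and equate their I entries.
Rows 1 and 3 agree on K; apply K→G and equate their G entries.
Row 4 is now all distinguished symbols — the join is lossless.

Yes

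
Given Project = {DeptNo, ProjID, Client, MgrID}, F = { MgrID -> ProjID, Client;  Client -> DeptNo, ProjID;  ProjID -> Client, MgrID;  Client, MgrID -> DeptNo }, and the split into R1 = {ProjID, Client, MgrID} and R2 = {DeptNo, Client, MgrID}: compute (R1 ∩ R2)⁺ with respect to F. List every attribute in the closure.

R1 ∩ R2 = {Client, MgrID}.
MgrID → ProjID, Client applies, adding ProjID
Client → DeptNo, ProjID applies, adding DeptNo
Closure: {DeptNo, ProjID, Client, MgrID}.

DeptNo, ProjID, Client, MgrID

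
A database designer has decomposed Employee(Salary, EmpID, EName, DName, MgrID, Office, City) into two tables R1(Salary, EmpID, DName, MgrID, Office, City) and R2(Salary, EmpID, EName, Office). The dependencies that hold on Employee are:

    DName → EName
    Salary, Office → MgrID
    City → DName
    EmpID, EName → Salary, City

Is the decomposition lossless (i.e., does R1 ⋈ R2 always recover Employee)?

Common attributes: R1 ∩ R2 = {Salary, EmpID, Office}.
Closure of {Salary, EmpID, Office}: Salary, Office → MgrID applies, adding MgrID. So (Salary, EmpID, Office)⁺ = {Salary, EmpID, MgrID, Office}.
The closure contains neither all of R1 = {Salary, EmpID, DName, MgrID, Office, City} nor all of R2 = {Salary, EmpID, EName, Office}, so the common attributes are not a superkey of either fragment. The join is lossy.

No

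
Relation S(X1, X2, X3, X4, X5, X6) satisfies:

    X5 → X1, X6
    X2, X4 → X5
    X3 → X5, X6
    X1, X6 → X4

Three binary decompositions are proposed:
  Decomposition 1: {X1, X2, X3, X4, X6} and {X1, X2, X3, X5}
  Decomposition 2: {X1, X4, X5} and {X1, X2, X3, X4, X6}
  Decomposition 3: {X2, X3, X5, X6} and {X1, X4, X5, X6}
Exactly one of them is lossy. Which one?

Decomposition 1: common = {X1, X2, X3}, closure = {X1, X2, X3, X4, X5, X6} → lossless.
Decomposition 2: common = {X1, X4}, closure = {X1, X4} → lossy.
Decomposition 3: common = {X5, X6}, closure = {X1, X4, X5, X6} → lossless.

Decomposition 2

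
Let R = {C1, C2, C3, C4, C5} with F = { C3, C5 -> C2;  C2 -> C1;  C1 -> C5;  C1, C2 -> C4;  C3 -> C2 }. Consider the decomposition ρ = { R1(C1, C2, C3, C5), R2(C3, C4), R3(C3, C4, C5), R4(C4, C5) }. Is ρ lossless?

Chase test. Columns are C1, C2, C3, C4, C5; row i has aⱼ where attribute j ∈ Ri, else bᵢⱼ.
Initial tableau (one row per fragment):
  row 1: a1 a2 a3 b14 a5
  row 2: b21 b22 a3 a4 b25
  row 3: b31 b32 a3 a4 a5
  row 4: b41 b42 b43 a4 a5
Rows 1 and 3 agree on C3, C5; apply C3, C5→C2 and equate their C2 entries.
Rows 1 and 3 agree on C2; apply C2→C1 and equate their C1 entries.
Rows 1 and 3 agree on C1, C2; apply C1, C2→C4 and equate their C4 entries.
Rows 1 and 2 agree on C3; apply C3→C2 and equate their C2 entries.
Rows 1 and 2 agree on C2; apply C2→C1 and equate their C1 entries.
Rows 1 and 2 agree on C1; apply C1→C5 and equate their C5 entries.
Row 1 is now all distinguished symbols — the join is lossless.

Yes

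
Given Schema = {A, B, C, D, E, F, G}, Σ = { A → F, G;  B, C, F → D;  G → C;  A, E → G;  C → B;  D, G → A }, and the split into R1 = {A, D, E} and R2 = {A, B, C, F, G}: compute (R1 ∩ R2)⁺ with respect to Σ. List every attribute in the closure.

A, B, C, D, F, G

R1 ∩ R2 = {A}.
A → F, G applies, adding F, G
G → C applies, adding C
C → B applies, adding B
B, C, F → D applies, adding D
Closure: {A, B, C, D, F, G}.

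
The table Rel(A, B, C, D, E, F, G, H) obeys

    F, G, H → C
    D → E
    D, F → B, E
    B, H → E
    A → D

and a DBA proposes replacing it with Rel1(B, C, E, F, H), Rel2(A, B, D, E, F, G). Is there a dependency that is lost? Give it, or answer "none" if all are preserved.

Check F, G, H → C: no single fragment contains all of {C, F, G, H}, and the restricted closure of {F, G, H} across the fragments never reaches {C}.
D → E is preserved.
D, F → B, E is preserved.
B, H → E is preserved.
A → D is preserved.

F, G, H → C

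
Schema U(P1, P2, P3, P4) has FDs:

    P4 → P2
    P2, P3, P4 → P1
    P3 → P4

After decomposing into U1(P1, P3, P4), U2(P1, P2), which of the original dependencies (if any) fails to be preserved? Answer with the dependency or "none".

P4 → P2

Check P4 → P2: no single fragment contains all of {P2, P4}, and the restricted closure of {P4} across the fragments never reaches {P2}.
P2, P3, P4 → P1 is preserved.
P3 → P4 is preserved.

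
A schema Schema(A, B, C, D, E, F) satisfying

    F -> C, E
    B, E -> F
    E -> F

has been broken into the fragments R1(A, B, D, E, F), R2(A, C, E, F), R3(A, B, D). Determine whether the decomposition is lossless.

Chase test. Columns are A, B, C, D, E, F; row i has aⱼ where attribute j ∈ Ri, else bᵢⱼ.
Initial tableau (one row per fragment):
  row 1: a1 a2 b13 a4 a5 a6
  row 2: a1 b22 a3 b24 a5 a6
  row 3: a1 a2 b33 a4 b35 b36
Rows 1 and 2 agree on F; apply F→C, E and equate their C, E entries.
Row 1 is now all distinguished symbols — the join is lossless.

Yes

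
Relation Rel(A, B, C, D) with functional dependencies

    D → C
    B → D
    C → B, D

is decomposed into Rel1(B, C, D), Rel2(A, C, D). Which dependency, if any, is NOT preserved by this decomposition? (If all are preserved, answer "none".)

none

D → C lies within Rel1.
B → D lies within Rel1.
C → B, D lies within Rel1.
Every dependency is enforceable on the fragments, so the decomposition is dependency-preserving.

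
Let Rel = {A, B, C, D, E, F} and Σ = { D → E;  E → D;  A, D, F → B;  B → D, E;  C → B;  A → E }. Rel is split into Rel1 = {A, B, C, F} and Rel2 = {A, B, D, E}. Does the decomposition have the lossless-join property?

Common attributes: Rel1 ∩ Rel2 = {A, B}.
Closure of {A, B}: B → D, E applies, adding D, E. So (A, B)⁺ = {A, B, D, E}.
This closure contains every attribute of Rel2, so Rel1 ∩ Rel2 → Rel2. The join is lossless.

Yes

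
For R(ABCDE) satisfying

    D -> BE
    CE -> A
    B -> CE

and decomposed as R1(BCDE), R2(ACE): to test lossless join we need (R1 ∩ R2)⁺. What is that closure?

ACE

R1 ∩ R2 = {CE}.
CE → A applies, adding A
Closure: {ACE}.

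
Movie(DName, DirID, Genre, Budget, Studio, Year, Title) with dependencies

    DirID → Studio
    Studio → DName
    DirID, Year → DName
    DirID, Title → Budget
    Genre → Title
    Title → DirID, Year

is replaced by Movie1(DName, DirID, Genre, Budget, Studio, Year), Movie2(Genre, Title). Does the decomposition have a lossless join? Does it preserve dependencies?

lossless but not dependency-preserving

Lossless test: (Genre)⁺ = {DName, DirID, Genre, Budget, Studio, Year, Title}, which contains all of one fragment — lossless.
Dependency preservation: the restricted closure of {DirID, Title} across the fragments never reaches {Budget}, so DirID, Title → Budget cannot be enforced without a join — not preserved.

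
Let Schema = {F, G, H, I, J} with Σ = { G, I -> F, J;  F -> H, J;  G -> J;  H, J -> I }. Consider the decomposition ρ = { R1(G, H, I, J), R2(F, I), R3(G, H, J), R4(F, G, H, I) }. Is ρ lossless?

Yes

Chase test. Columns are F, G, H, I, J; row i has aⱼ where attribute j ∈ Ri, else bᵢⱼ.
Initial tableau (one row per fragment):
  row 1: b11 a2 a3 a4 a5
  row 2: a1 b22 b23 a4 b25
  row 3: b31 a2 a3 b34 a5
  row 4: a1 a2 a3 a4 b45
Rows 1 and 4 agree on G, I; apply G, I→F, J and equate their F, J entries.
Rows 1 and 2 agree on F; apply F→H, J and equate their H, J entries.
Rows 1 and 3 agree on H, J; apply H, J→I and equate their I entries.
Rows 1 and 3 agree on G, I; apply G, I→F, J and equate their F, J entries.
Row 1 is now all distinguished symbols — the join is lossless.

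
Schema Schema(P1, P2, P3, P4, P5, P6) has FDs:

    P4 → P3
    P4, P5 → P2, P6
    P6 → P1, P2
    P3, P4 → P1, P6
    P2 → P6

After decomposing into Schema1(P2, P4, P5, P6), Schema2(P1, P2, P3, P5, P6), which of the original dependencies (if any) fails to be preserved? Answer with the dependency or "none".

Check P4 → P3: no single fragment contains all of {P3, P4}, and the restricted closure of {P4} across the fragments never reaches {P3}.
P4, P5 → P2, P6 is preserved.
P6 → P1, P2 is preserved.
P3, P4 → P1, P6 is preserved.
P2 → P6 is preserved.

P4 → P3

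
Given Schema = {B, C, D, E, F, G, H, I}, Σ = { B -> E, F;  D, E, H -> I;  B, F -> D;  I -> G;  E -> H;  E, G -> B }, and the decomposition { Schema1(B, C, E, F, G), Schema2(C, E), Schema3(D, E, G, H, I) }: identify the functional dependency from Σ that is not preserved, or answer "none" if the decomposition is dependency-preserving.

none

B → E, F lies within Schema1.
D, E, H → I lies within Schema3.
B, F → D: restricted closure across fragments reaches D.
I → G lies within Schema3.
E → H lies within Schema3.
E, G → B lies within Schema1.
Every dependency is enforceable on the fragments, so the decomposition is dependency-preserving.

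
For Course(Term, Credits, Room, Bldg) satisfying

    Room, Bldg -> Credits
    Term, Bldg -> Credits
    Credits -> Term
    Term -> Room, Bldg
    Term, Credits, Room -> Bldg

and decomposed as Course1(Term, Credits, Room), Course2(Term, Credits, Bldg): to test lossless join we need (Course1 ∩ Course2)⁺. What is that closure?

Term, Credits, Room, Bldg

Course1 ∩ Course2 = {Term, Credits}.
Term → Room, Bldg applies, adding Room, Bldg
Closure: {Term, Credits, Room, Bldg}.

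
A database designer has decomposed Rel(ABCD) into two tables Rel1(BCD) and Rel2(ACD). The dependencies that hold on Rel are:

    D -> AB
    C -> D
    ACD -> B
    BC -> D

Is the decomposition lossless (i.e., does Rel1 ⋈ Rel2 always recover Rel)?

Common attributes: Rel1 ∩ Rel2 = {CD}.
Closure of {CD}: D → AB applies, adding AB. So (CD)⁺ = {ABCD}.
This closure contains every attribute of Rel1, so Rel1 ∩ Rel2 → Rel1. The join is lossless.

Yes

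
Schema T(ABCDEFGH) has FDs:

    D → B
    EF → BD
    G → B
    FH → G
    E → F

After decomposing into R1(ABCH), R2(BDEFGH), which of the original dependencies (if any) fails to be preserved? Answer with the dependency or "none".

none

D → B lies within R2.
EF → BD lies within R2.
G → B lies within R2.
FH → G lies within R2.
E → F lies within R2.
Every dependency is enforceable on the fragments, so the decomposition is dependency-preserving.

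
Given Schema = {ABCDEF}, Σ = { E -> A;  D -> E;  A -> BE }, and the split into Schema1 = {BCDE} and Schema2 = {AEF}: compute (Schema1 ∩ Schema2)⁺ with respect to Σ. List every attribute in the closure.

Schema1 ∩ Schema2 = {E}.
E → A applies, adding A
A → BE applies, adding B
Closure: {ABE}.

ABE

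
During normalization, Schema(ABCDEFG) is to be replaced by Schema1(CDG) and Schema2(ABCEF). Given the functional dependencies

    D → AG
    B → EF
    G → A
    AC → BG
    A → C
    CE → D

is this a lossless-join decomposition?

Common attributes: Schema1 ∩ Schema2 = {C}.
No dependency enlarges {C}, so (C)⁺ = {C}.
The closure contains neither all of Schema1 = {CDG} nor all of Schema2 = {ABCEF}, so the common attributes are not a superkey of either fragment. The join is lossy.

No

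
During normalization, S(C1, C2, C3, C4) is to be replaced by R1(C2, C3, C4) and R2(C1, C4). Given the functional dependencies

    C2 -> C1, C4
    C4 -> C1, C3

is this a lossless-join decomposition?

Yes

Common attributes: R1 ∩ R2 = {C4}.
Closure of {C4}: C4 → C1, C3 applies, adding C1, C3. So (C4)⁺ = {C1, C3, C4}.
This closure contains every attribute of R2, so R1 ∩ R2 → R2. The join is lossless.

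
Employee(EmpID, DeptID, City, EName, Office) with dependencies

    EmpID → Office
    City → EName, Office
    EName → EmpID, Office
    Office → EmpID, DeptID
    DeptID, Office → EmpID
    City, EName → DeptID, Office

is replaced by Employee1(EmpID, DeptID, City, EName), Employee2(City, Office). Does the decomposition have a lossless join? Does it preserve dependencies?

Lossless test: (City)⁺ = {EmpID, DeptID, City, EName, Office}, which contains all of one fragment — lossless.
Dependency preservation: the restricted closure of {EmpID} across the fragments never reaches {Office}, so EmpID → Office cannot be enforced without a join — not preserved.

lossless but not dependency-preserving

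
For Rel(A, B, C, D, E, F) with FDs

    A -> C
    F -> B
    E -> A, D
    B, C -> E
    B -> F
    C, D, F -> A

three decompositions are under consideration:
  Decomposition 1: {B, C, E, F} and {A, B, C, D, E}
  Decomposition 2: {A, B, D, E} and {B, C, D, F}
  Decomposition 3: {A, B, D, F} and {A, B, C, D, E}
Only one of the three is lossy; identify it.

Decomposition 2

Decomposition 1: common = {B, C, E}, closure = {A, B, C, D, E, F} → lossless.
Decomposition 2: common = {B, D}, closure = {B, D, F} → lossy.
Decomposition 3: common = {A, B, D}, closure = {A, B, C, D, E, F} → lossless.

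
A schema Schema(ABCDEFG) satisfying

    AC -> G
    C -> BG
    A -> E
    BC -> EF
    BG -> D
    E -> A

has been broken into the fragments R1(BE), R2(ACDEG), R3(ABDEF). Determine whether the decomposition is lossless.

No

Chase test. Columns are ABCDEFG; row i has aⱼ where attribute j ∈ Ri, else bᵢⱼ.
Initial tableau (one row per fragment):
  row 1: b11 a2 b13 b14 a5 b16 b17
  row 2: a1 b22 a3 a4 a5 b26 a7
  row 3: a1 a2 b33 a4 a5 a6 b37
Rows 1 and 2 agree on E; apply E→A and equate their A entries.
No row becomes fully distinguished — the join is lossy.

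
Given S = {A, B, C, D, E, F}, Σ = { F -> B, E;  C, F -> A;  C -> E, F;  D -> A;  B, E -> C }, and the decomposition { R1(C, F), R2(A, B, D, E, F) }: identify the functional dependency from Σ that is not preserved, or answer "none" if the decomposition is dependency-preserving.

F → B, E lies within R2.
C, F → A: restricted closure across fragments reaches A.
C → E, F: restricted closure across fragments reaches E, F.
D → A lies within R2.
B, E → C: restricted closure across fragments reaches C.
Every dependency is enforceable on the fragments, so the decomposition is dependency-preserving.

none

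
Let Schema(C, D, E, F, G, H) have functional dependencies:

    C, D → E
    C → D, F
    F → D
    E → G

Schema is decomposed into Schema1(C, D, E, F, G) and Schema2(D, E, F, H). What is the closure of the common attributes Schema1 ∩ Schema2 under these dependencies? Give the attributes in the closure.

D, E, F, G

Schema1 ∩ Schema2 = {D, E, F}.
E → G applies, adding G
Closure: {D, E, F, G}.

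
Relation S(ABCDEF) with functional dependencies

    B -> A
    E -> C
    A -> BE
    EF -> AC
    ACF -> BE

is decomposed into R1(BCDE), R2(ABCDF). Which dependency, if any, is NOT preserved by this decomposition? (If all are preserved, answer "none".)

Check EF → AC: no single fragment contains all of {ACEF}, and the restricted closure of {EF} across the fragments never reaches {AC}.
B → A is preserved.
E → C is preserved.
A → BE is preserved.
ACF → BE is preserved.

EF -> AC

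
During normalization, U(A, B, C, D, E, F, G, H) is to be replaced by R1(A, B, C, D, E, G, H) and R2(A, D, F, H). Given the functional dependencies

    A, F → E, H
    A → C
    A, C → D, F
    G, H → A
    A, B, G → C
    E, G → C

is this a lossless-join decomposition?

Yes

Common attributes: R1 ∩ R2 = {A, D, H}.
Closure of {A, D, H}: A → C applies, adding C; A, C → D, F applies, adding F; A, F → E, H applies, adding E. So (A, D, H)⁺ = {A, C, D, E, F, H}.
This closure contains every attribute of R2, so R1 ∩ R2 → R2. The join is lossless.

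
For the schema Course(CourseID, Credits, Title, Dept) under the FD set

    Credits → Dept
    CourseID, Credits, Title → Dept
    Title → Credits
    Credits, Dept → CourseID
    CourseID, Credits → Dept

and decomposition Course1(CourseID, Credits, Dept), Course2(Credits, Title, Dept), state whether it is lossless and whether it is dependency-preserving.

lossless and dependency-preserving

Lossless test: (Credits, Dept)⁺ = {CourseID, Credits, Dept}, which contains all of one fragment — lossless.
Dependency preservation: CourseID, Credits, Title → Dept is not contained in any single fragment, but the restricted closure of its left-hand side across the fragments still reaches the right-hand side; the remaining FDs each lie inside some fragment. All dependencies are preserved.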